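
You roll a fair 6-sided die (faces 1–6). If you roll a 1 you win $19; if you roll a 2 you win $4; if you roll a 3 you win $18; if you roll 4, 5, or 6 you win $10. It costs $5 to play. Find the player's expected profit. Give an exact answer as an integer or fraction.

E[payout] = (1/6)·4 + (1/2)·10 + (1/6)·18 + (1/6)·19 = 71/6
Expected profit = 71/6 − 5 = 41/6

41/6 dollars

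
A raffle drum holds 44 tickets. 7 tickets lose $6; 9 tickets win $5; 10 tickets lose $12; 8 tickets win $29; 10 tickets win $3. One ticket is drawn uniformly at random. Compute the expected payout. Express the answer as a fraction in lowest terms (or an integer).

E[payout] = (7/44)·(-6) + (9/44)·5 + (10/44)·(-12) + (8/44)·29 + (10/44)·3 = 145/44

145/44 dollars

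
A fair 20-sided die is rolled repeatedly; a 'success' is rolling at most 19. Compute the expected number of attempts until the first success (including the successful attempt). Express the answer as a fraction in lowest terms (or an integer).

20/19

For a geometric distribution, E[trials] = 1/p = 1/(19/20) = 20/19.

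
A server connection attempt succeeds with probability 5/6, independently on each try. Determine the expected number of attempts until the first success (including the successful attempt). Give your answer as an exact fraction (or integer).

6/5

For a geometric distribution, E[trials] = 1/p = 1/(5/6) = 6/5.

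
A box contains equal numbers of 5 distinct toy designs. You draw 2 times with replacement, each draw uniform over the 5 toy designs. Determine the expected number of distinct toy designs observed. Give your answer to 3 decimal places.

Let Xⱼ=1 if type j appears at least once. P(Xⱼ=1) = 1 − ((5−1)/5)^2 = 9/25.
E[#distinct] = 5·9/25 = 9/5.
≈ 1.800

1.800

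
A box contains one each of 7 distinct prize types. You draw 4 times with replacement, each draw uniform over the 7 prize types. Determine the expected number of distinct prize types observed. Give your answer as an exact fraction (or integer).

1105/343

Let Xⱼ=1 if type j appears at least once. P(Xⱼ=1) = 1 − ((7−1)/7)^4 = 1105/2401.
E[#distinct] = 7·1105/2401 = 1105/343.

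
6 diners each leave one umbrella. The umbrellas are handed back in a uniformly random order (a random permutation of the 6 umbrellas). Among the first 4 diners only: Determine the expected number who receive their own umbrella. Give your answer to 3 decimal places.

Let Xᵢ = 1 if person i gets their own umbrella. For each i, P(Xᵢ=1) = 1/6.
By linearity of expectation, E[X₁+…+X_4] = 4·(1/6) = 2/3.
≈ 0.667

0.667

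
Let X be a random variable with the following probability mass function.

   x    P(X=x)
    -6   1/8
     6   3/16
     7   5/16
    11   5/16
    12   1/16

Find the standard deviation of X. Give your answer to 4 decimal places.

E[X] = 27/4, E[X²] = 587/8
Var(X) = E[X²] − (E[X])² = 587/8 − 729/16 = 445/16
SD(X) = √(445/16) ≈ 5.2738

5.2738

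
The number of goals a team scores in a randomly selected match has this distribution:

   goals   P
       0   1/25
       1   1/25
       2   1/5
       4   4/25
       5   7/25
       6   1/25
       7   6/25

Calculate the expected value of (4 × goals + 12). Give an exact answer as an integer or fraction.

E[4x+12] = (1/25)·12 + (1/25)·16 + (1/5)·20 + (4/25)·28 + (7/25)·32 + (1/25)·36 + (6/25)·40
     = 148/5

148/5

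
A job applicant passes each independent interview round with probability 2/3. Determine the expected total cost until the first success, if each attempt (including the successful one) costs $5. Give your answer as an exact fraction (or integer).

E[#attempts] = 1/p = 3/2; E[cost] = 5·3/2 = 15/2.

15/2 dollars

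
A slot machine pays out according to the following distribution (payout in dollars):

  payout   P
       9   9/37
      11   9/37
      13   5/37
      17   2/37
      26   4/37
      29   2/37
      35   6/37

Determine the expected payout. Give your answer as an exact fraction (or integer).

651/37 dollars

E[X] = (9/37)·9 + (9/37)·11 + (5/37)·13 + (2/37)·17 + (4/37)·26 + (2/37)·29 + (6/37)·35
     = 651/37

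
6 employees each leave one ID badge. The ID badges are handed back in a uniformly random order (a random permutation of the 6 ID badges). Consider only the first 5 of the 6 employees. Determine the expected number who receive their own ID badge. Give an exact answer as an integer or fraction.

5/6

Let Xᵢ = 1 if person i gets their own ID badge. For each i, P(Xᵢ=1) = 1/6.
By linearity of expectation, E[X₁+…+X_5] = 5·(1/6) = 5/6.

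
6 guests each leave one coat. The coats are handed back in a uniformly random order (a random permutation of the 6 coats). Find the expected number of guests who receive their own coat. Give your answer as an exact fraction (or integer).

Let Xᵢ = 1 if person i gets their own coat. For each i, P(Xᵢ=1) = 1/6.
By linearity of expectation, E[X₁+…+X_6] = 6·(1/6) = 1.

1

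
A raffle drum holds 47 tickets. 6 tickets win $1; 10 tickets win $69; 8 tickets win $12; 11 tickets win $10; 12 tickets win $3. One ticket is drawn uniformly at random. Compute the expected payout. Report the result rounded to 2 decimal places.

$19.96

E[payout] = (6/47)·1 + (10/47)·69 + (8/47)·12 + (11/47)·10 + (12/47)·3 = 938/47
≈ $19.96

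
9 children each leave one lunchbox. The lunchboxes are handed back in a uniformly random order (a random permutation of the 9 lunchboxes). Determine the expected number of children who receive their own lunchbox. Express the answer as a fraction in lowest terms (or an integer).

Let Xᵢ = 1 if person i gets their own lunchbox. For each i, P(Xᵢ=1) = 1/9.
By linearity of expectation, E[X₁+…+X_9] = 9·(1/9) = 1.

1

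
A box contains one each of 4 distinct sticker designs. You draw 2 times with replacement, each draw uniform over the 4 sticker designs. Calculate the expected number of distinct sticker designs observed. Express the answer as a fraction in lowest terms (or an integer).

Let Xⱼ=1 if type j appears at least once. P(Xⱼ=1) = 1 − ((4−1)/4)^2 = 7/16.
E[#distinct] = 4·7/16 = 7/4.

7/4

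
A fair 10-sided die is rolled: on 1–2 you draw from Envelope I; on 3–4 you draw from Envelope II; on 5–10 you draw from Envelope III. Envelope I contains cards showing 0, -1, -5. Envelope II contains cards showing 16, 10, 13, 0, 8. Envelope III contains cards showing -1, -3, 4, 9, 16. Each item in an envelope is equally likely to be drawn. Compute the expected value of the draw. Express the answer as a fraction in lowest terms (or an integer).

E[X | Envelope I] = (0 − 1 − 5)/3 = -2
E[X | Envelope II] = (16 + 10 + 13 + 0 + 8)/5 = 47/5
E[X | Envelope III] = (-1 − 3 + 4 + 9 + 16)/5 = 5
E[X] = (1/5)·(-2) + (1/5)·47/5 + (3/5)·5 = 112/25

112/25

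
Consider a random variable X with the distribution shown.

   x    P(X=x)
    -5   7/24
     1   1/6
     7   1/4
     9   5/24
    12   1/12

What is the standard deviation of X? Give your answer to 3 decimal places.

6.121

E[X] = 10/3, E[X²] = 583/12
Var(X) = E[X²] − (E[X])² = 583/12 − 100/9 = 1349/36
SD(X) = √(1349/36) ≈ 6.121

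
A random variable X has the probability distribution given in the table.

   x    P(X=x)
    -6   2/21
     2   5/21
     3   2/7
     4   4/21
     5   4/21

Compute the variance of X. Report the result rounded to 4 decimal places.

E[X] = (2/21)·(-6) + (5/21)·2 + (2/7)·3 + (4/21)·4 + (4/21)·5 = 52/21
E[X²] = (2/21)·36 + (5/21)·4 + (2/7)·9 + (4/21)·16 + (4/21)·25 = 310/21
Var(X) = 310/21 − (52/21)² = 3806/441 ≈ 8.6304

8.6304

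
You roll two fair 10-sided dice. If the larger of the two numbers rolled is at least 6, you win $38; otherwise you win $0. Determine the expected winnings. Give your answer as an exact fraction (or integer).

57/2 dollars

E[payout] = (1/4)·0 + (3/4)·38 = 57/2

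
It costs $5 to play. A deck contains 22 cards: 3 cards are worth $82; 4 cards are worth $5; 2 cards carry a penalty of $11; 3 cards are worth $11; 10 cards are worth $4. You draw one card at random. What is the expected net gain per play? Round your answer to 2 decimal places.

E[payout] = (3/22)·82 + (4/22)·5 + (2/22)·(-11) + (3/22)·11 + (10/22)·4 = 317/22
Expected profit = 317/22 − 5 = 207/22 ≈ $9.41

$9.41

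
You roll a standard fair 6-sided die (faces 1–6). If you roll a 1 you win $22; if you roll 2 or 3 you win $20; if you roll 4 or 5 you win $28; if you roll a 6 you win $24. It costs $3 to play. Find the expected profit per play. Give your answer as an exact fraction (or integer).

E[payout] = (1/3)·20 + (1/6)·22 + (1/6)·24 + (1/3)·28 = 71/3
Expected profit = 71/3 − 3 = 62/3

62/3 dollars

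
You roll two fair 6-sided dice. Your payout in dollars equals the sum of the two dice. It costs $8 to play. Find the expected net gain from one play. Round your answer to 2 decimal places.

Distribution of the sum of the two dice: 2 w.p. 1/36, 3 w.p. 1/18, 4 w.p. 1/12, 5 w.p. 1/9, 6 w.p. 5/36, 7 w.p. 1/6, …
E[payout] = (1/36)·2 + (1/18)·3 + (1/12)·4 + (1/9)·5 + (5/36)·6 + (1/6)·7 + (5/36)·8 + (1/9)·9 + (1/12)·10 + (1/18)·11 + (1/36)·12 = 7
Expected profit = 7 − 8 = -1 ≈ -$1.00

-$1.00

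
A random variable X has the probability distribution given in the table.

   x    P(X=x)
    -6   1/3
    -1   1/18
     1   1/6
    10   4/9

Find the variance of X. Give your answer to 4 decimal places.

E[X] = (1/3)·(-6) + (1/18)·(-1) + (1/6)·1 + (4/9)·10 = 23/9
E[X²] = (1/3)·36 + (1/18)·1 + (1/6)·1 + (4/9)·100 = 170/3
Var(X) = 170/3 − (23/9)² = 4061/81 ≈ 50.1358

50.1358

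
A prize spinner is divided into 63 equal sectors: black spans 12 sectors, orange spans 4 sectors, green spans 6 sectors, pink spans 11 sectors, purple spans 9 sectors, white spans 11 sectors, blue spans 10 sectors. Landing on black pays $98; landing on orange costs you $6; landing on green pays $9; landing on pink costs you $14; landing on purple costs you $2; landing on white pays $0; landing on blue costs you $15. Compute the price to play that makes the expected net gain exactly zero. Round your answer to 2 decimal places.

E[payout] = (12/63)·98 + (4/63)·(-6) + (6/63)·9 + (11/63)·(-14) + (9/63)·(-2) + (11/63)·0 + (10/63)·(-15) = 884/63
Fair fee = E[payout] = 884/63 ≈ $14.03

$14.03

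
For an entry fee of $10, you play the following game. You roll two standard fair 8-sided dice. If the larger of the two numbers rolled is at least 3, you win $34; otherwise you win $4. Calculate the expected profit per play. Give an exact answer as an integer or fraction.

177/8 dollars

E[payout] = (1/16)·4 + (15/16)·34 = 257/8
Expected profit = 257/8 − 10 = 177/8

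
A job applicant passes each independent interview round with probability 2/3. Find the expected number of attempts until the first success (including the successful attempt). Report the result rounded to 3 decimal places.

1.500

For a geometric distribution, E[trials] = 1/p = 1/(2/3) = 3/2.
≈ 1.500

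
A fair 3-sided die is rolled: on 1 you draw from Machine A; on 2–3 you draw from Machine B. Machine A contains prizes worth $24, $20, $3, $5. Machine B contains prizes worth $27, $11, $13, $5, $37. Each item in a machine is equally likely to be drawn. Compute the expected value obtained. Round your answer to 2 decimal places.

E[X | Machine A] = (24 + 20 + 3 + 5)/4 = 13
E[X | Machine B] = (27 + 11 + 13 + 5 + 37)/5 = 93/5
E[X] = (1/3)·13 + (2/3)·93/5 = 251/15 ≈ 16.73

$16.73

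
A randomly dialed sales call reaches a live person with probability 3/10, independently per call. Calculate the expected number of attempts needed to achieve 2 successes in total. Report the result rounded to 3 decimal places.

By linearity (sum of 2 independent geometric waits), E[trials] = 2/p = 2/(3/10) = 20/3.
≈ 6.667

6.667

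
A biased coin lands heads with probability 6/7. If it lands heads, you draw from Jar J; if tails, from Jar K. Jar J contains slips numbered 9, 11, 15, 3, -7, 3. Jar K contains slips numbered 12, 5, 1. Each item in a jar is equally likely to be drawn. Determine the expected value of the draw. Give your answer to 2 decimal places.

5.71

E[X | Jar J] = (9 + 11 + 15 + 3 − 7 + 3)/6 = 17/3
E[X | Jar K] = (12 + 5 + 1)/3 = 6
E[X] = (6/7)·17/3 + (1/7)·6 = 40/7 ≈ 5.71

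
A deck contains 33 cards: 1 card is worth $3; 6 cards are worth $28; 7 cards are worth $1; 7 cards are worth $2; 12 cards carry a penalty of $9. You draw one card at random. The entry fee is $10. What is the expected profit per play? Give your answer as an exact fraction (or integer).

-82/11 dollars

E[payout] = (1/33)·3 + (6/33)·28 + (7/33)·1 + (7/33)·2 + (12/33)·(-9) = 28/11
Expected profit = 28/11 − 10 = -82/11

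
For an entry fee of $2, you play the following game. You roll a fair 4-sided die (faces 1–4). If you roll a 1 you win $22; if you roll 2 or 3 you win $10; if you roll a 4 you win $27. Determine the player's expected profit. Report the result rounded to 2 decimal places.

$15.25

E[payout] = (1/2)·10 + (1/4)·22 + (1/4)·27 = 69/4
Expected profit = 69/4 − 2 = 61/4 ≈ $15.25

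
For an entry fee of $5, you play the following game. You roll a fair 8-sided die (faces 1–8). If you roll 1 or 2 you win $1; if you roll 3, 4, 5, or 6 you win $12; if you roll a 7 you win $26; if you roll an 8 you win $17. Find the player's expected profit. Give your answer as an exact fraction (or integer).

53/8 dollars

E[payout] = (1/4)·1 + (1/2)·12 + (1/8)·17 + (1/8)·26 = 93/8
Expected profit = 93/8 − 5 = 53/8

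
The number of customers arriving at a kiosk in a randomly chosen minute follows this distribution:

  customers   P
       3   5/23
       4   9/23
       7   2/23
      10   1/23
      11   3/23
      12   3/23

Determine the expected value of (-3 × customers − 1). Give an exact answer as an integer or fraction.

E[-3x-1] = (5/23)·(-10) + (9/23)·(-13) + (2/23)·(-22) + (1/23)·(-31) + (3/23)·(-34) + (3/23)·(-37)
     = -455/23

-455/23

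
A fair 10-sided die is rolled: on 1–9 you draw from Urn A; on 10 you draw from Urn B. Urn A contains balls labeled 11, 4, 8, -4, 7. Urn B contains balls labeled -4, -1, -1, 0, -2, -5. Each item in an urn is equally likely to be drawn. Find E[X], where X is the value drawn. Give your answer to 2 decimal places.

E[X | Urn A] = (11 + 4 + 8 − 4 + 7)/5 = 26/5
E[X | Urn B] = (-4 − 1 − 1 + 0 − 2 − 5)/6 = -13/6
E[X] = (9/10)·26/5 + (1/10)·(-13/6) = 1339/300 ≈ 4.46

4.46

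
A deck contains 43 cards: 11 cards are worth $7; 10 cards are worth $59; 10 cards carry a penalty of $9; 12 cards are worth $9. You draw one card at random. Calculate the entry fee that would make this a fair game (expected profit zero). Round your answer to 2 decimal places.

E[payout] = (11/43)·7 + (10/43)·59 + (10/43)·(-9) + (12/43)·9 = 685/43
Fair fee = E[payout] = 685/43 ≈ $15.93

$15.93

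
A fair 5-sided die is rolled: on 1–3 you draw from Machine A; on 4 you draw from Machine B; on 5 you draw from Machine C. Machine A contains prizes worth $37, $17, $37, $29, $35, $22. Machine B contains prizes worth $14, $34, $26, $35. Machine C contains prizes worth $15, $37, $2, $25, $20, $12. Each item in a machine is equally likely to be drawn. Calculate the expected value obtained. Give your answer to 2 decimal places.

E[X | Machine A] = (37 + 17 + 37 + 29 + 35 + 22)/6 = 59/2
E[X | Machine B] = (14 + 34 + 26 + 35)/4 = 109/4
E[X | Machine C] = (15 + 37 + 2 + 25 + 20 + 12)/6 = 37/2
E[X] = (3/5)·59/2 + (1/5)·109/4 + (1/5)·37/2 = 537/20 ≈ 26.85

$26.85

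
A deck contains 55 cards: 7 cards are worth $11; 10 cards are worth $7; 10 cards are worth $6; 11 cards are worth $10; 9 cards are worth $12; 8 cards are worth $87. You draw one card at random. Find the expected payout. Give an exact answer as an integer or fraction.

E[payout] = (7/55)·11 + (10/55)·7 + (10/55)·6 + (11/55)·10 + (9/55)·12 + (8/55)·87 = 1121/55

1121/55 dollars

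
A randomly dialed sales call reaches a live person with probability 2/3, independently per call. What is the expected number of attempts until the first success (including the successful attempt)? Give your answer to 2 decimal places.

1.50

For a geometric distribution, E[trials] = 1/p = 1/(2/3) = 3/2.
≈ 1.50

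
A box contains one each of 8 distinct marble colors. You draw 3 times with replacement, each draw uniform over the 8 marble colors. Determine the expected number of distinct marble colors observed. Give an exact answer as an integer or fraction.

Let Xⱼ=1 if type j appears at least once. P(Xⱼ=1) = 1 − ((8−1)/8)^3 = 169/512.
E[#distinct] = 8·169/512 = 169/64.

169/64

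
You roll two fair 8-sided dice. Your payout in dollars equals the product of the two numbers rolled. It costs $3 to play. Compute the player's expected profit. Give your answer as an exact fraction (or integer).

Distribution of the product of the two numbers rolled: 1 w.p. 1/64, 2 w.p. 1/32, 3 w.p. 1/32, 4 w.p. 3/64, 5 w.p. 1/32, 6 w.p. 1/16, …
E[payout] = (1/64)·1 + (1/32)·2 + (1/32)·3 + (3/64)·4 + (1/32)·5 + (1/16)·6 + (1/32)·7 + (1/16)·8 + (1/64)·9 + (1/32)·10 + (1/16)·12 + (1/32)·14 + (1/32)·15 + (3/64)·16 + (1/32)·18 + (1/32)·20 + (1/32)·21 + (1/16)·24 + (1/64)·25 + (1/32)·28 + (1/32)·30 + (1/32)·32 + (1/32)·35 + (1/64)·36 + (1/32)·40 + (1/32)·42 + (1/32)·48 + (1/64)·49 + (1/32)·56 + (1/64)·64 = 81/4
Expected profit = 81/4 − 3 = 69/4

69/4 dollars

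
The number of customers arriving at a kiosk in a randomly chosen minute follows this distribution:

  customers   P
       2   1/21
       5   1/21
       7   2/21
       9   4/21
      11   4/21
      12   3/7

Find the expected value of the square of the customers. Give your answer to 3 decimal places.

E[X²] = (1/21)·4 + (1/21)·25 + (2/21)·49 + (4/21)·81 + (4/21)·121 + (3/7)·144
     = 2231/21 ≈ 106.238

106.238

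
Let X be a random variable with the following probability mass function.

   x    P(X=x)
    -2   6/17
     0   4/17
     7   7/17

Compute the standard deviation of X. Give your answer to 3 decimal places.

4.105

E[X] = 37/17, E[X²] = 367/17
Var(X) = E[X²] − (E[X])² = 367/17 − 1369/289 = 4870/289
SD(X) = √(4870/289) ≈ 4.105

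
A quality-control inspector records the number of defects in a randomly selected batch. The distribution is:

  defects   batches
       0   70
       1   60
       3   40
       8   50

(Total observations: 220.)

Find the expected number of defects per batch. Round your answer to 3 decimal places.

2.636

Total = 220, so P(defects=0) = 70/220, etc.
E[X] = (7/22)·0 + (3/11)·1 + (2/11)·3 + (5/22)·8
     = 29/11 ≈ 2.636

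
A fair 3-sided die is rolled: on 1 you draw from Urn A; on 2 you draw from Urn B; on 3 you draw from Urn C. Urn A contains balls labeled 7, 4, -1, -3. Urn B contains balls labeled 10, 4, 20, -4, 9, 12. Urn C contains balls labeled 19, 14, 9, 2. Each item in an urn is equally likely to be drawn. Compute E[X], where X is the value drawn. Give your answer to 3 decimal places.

7.083

E[X | Urn A] = (7 + 4 − 1 − 3)/4 = 7/4
E[X | Urn B] = (10 + 4 + 20 − 4 + 9 + 12)/6 = 17/2
E[X | Urn C] = (19 + 14 + 9 + 2)/4 = 11
E[X] = (1/3)·7/4 + (1/3)·17/2 + (1/3)·11 = 85/12 ≈ 7.083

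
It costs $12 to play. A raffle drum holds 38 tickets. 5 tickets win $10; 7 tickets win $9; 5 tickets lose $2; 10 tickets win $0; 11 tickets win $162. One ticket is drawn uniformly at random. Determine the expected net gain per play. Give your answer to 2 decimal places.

E[payout] = (5/38)·10 + (7/38)·9 + (5/38)·(-2) + (10/38)·0 + (11/38)·162 = 1885/38
Expected profit = 1885/38 − 12 = 1429/38 ≈ $37.61

$37.61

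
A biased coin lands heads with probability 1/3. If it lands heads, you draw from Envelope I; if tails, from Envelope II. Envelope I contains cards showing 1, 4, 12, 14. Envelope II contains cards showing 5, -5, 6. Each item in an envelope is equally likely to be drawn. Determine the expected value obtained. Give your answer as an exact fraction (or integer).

E[X | Envelope I] = (1 + 4 + 12 + 14)/4 = 31/4
E[X | Envelope II] = (5 − 5 + 6)/3 = 2
E[X] = (1/3)·31/4 + (2/3)·2 = 47/12

47/12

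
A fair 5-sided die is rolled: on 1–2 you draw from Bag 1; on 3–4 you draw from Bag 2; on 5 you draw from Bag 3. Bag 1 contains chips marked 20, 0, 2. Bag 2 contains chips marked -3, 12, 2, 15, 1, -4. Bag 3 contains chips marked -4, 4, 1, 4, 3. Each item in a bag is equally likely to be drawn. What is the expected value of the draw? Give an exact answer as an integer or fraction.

E[X | Bag 1] = (20 + 0 + 2)/3 = 22/3
E[X | Bag 2] = (-3 + 12 + 2 + 15 + 1 − 4)/6 = 23/6
E[X | Bag 3] = (-4 + 4 + 1 + 4 + 3)/5 = 8/5
E[X] = (2/5)·22/3 + (2/5)·23/6 + (1/5)·8/5 = 359/75

359/75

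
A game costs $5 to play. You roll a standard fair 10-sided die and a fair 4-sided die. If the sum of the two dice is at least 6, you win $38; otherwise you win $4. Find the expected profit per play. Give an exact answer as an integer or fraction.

49/2 dollars

E[payout] = (1/4)·4 + (3/4)·38 = 59/2
Expected profit = 59/2 − 5 = 49/2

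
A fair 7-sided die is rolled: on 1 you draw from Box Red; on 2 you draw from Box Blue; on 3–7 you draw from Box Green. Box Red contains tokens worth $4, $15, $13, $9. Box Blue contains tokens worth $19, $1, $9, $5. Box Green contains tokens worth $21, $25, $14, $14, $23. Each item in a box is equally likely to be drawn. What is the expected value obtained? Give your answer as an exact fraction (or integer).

463/28 dollars

E[X | Box Red] = (4 + 15 + 13 + 9)/4 = 41/4
E[X | Box Blue] = (19 + 1 + 9 + 5)/4 = 17/2
E[X | Box Green] = (21 + 25 + 14 + 14 + 23)/5 = 97/5
E[X] = (1/7)·41/4 + (1/7)·17/2 + (5/7)·97/5 = 463/28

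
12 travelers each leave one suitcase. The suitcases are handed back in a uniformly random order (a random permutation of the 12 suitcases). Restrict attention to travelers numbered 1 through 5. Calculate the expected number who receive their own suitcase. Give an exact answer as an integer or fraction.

5/12

Let Xᵢ = 1 if person i gets their own suitcase. For each i, P(Xᵢ=1) = 1/12.
By linearity of expectation, E[X₁+…+X_5] = 5·(1/12) = 5/12.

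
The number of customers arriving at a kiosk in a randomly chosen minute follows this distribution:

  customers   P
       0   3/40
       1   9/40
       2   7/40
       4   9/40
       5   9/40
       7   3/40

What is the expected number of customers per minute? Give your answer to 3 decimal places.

3.125

E[X] = (3/40)·0 + (9/40)·1 + (7/40)·2 + (9/40)·4 + (9/40)·5 + (3/40)·7
     = 25/8 ≈ 3.125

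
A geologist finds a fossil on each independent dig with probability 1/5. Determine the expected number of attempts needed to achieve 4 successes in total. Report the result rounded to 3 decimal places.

By linearity (sum of 4 independent geometric waits), E[trials] = 4/p = 4/(1/5) = 20.
≈ 20.000

20.000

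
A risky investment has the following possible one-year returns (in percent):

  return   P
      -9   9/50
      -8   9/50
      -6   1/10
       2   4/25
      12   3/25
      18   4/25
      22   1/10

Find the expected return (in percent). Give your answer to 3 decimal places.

E[X] = (9/50)·(-9) + (9/50)·(-8) + (1/10)·(-6) + (4/25)·2 + (3/25)·12 + (4/25)·18 + (1/10)·22
     = 159/50 ≈ 3.180

3.180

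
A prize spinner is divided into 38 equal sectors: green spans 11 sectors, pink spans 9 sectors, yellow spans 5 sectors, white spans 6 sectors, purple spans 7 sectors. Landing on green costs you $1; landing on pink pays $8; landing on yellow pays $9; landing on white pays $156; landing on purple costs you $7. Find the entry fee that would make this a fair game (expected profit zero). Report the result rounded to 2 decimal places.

E[payout] = (11/38)·(-1) + (9/38)·8 + (5/38)·9 + (6/38)·156 + (7/38)·(-7) = 993/38
Fair fee = E[payout] = 993/38 ≈ $26.13

$26.13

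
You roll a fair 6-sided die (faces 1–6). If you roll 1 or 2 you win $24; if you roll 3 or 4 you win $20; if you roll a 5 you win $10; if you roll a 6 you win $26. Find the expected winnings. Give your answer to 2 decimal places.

E[payout] = (1/6)·10 + (1/3)·20 + (1/3)·24 + (1/6)·26 = 62/3
≈ $20.67

$20.67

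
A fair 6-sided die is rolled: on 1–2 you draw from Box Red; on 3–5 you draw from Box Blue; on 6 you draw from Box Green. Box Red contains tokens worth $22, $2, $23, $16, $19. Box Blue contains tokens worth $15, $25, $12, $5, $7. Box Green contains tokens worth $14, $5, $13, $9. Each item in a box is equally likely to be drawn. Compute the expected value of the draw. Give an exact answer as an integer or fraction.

543/40 dollars

E[X | Box Red] = (22 + 2 + 23 + 16 + 19)/5 = 82/5
E[X | Box Blue] = (15 + 25 + 12 + 5 + 7)/5 = 64/5
E[X | Box Green] = (14 + 5 + 13 + 9)/4 = 41/4
E[X] = (1/3)·82/5 + (1/2)·64/5 + (1/6)·41/4 = 543/40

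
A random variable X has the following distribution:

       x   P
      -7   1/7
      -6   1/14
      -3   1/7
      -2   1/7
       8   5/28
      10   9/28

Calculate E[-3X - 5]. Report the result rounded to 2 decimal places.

E[-3x-5] = (1/7)·16 + (1/14)·13 + (1/7)·4 + (1/7)·1 + (5/28)·(-29) + (9/28)·(-35)
     = -25/2 ≈ -12.50

-12.50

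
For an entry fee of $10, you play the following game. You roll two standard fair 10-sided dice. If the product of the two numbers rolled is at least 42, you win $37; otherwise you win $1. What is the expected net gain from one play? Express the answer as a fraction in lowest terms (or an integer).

27/25 dollars

E[payout] = (18/25)·1 + (7/25)·37 = 277/25
Expected profit = 277/25 − 10 = 27/25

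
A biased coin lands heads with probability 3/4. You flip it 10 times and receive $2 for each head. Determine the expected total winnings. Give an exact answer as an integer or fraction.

$15

E[#heads] = 10·3/4 = 15/2 (linearity over flips).
E[winnings] = 2·15/2 = 15.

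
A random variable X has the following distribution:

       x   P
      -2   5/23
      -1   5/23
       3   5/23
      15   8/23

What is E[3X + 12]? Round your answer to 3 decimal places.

27.652

E[3x+12] = (5/23)·6 + (5/23)·9 + (5/23)·21 + (8/23)·57
     = 636/23 ≈ 27.652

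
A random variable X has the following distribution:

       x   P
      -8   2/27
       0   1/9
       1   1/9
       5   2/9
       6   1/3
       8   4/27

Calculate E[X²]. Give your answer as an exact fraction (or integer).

287/9

E[X²] = (2/27)·64 + (1/9)·0 + (1/9)·1 + (2/9)·25 + (1/3)·36 + (4/27)·64
     = 287/9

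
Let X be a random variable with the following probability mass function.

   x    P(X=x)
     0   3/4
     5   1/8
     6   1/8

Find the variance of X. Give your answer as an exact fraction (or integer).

E[X] = (3/4)·0 + (1/8)·5 + (1/8)·6 = 11/8
E[X²] = (3/4)·0 + (1/8)·25 + (1/8)·36 = 61/8
Var(X) = 61/8 − (11/8)² = 367/64

367/64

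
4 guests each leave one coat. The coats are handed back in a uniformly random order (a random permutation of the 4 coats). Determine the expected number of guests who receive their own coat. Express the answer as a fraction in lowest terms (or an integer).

1

Let Xᵢ = 1 if person i gets their own coat. For each i, P(Xᵢ=1) = 1/4.
By linearity of expectation, E[X₁+…+X_4] = 4·(1/4) = 1.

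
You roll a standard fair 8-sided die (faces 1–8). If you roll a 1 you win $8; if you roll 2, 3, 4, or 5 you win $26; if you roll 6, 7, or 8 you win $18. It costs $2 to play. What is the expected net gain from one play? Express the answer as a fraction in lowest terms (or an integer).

75/4 dollars

E[payout] = (1/8)·8 + (3/8)·18 + (1/2)·26 = 83/4
Expected profit = 83/4 − 2 = 75/4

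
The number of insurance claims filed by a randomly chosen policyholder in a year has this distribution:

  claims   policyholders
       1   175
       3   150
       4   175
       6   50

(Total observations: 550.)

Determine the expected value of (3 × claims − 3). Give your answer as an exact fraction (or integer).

Total = 550, so P(claims=1) = 175/550, etc.
E[3x-3] = (7/22)·0 + (3/11)·6 + (7/22)·9 + (1/11)·15
     = 129/22

129/22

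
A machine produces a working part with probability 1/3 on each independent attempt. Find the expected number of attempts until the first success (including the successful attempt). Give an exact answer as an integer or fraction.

For a geometric distribution, E[trials] = 1/p = 1/(1/3) = 3.

3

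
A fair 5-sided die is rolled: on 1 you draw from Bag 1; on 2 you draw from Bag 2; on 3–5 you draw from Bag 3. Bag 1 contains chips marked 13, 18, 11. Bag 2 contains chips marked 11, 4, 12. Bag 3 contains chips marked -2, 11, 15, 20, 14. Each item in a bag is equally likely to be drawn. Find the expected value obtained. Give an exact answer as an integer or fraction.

E[X | Bag 1] = (13 + 18 + 11)/3 = 14
E[X | Bag 2] = (11 + 4 + 12)/3 = 9
E[X | Bag 3] = (-2 + 11 + 15 + 20 + 14)/5 = 58/5
E[X] = (1/5)·14 + (1/5)·9 + (3/5)·58/5 = 289/25

289/25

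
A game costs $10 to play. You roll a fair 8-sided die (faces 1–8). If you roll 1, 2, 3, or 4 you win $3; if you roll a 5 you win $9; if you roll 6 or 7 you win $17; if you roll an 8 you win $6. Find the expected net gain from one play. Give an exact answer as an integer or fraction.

-19/8 dollars

E[payout] = (1/2)·3 + (1/8)·6 + (1/8)·9 + (1/4)·17 = 61/8
Expected profit = 61/8 − 10 = -19/8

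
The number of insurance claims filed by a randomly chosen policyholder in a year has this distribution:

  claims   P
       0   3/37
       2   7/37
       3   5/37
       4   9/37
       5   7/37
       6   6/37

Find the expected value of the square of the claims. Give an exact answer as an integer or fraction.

E[X²] = (3/37)·0 + (7/37)·4 + (5/37)·9 + (9/37)·16 + (7/37)·25 + (6/37)·36
     = 608/37

608/37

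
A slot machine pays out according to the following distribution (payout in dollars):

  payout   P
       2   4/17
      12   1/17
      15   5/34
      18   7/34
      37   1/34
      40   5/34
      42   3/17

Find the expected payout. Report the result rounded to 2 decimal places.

$21.47

E[X] = (4/17)·2 + (1/17)·12 + (5/34)·15 + (7/34)·18 + (1/34)·37 + (5/34)·40 + (3/17)·42
     = 365/17 ≈ 21.47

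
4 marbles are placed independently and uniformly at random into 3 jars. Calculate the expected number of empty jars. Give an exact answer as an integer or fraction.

16/27

Let Xⱼ=1 if jar j is empty. P(Xⱼ=1) = ((3-1)/3)^4 = 16/81.
By linearity, E[#empty] = 3·16/81 = 16/27.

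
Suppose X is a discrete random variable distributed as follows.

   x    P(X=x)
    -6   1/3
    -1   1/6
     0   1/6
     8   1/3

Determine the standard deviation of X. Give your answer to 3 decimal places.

E[X] = 1/2, E[X²] = 67/2
Var(X) = E[X²] − (E[X])² = 67/2 − 1/4 = 133/4
SD(X) = √(133/4) ≈ 5.766

5.766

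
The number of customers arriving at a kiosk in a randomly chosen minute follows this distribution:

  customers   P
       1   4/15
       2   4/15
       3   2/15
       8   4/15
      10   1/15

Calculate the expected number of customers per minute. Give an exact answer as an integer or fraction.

E[X] = (4/15)·1 + (4/15)·2 + (2/15)·3 + (4/15)·8 + (1/15)·10
     = 4

4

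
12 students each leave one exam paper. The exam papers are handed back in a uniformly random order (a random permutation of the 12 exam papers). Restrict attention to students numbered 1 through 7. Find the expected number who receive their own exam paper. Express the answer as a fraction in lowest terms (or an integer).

7/12

Let Xᵢ = 1 if person i gets their own exam paper. For each i, P(Xᵢ=1) = 1/12.
By linearity of expectation, E[X₁+…+X_7] = 7·(1/12) = 7/12.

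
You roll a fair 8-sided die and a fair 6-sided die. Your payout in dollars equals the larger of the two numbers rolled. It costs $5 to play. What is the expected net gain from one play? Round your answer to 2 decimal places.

Distribution of the larger of the two numbers rolled: 1 w.p. 1/48, 2 w.p. 1/16, 3 w.p. 5/48, 4 w.p. 7/48, 5 w.p. 3/16, 6 w.p. 11/48, …
E[payout] = (1/48)·1 + (1/16)·2 + (5/48)·3 + (7/48)·4 + (3/16)·5 + (11/48)·6 + (1/8)·7 + (1/8)·8 = 251/48
Expected profit = 251/48 − 5 = 11/48 ≈ $0.23

$0.23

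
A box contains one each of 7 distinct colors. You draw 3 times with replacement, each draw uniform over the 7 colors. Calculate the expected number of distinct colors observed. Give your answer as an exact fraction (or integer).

127/49

Let Xⱼ=1 if type j appears at least once. P(Xⱼ=1) = 1 − ((7−1)/7)^3 = 127/343.
E[#distinct] = 7·127/343 = 127/49.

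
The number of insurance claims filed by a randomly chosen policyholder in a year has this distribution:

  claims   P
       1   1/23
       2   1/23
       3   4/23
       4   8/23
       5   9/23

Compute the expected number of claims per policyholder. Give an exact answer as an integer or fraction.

E[X] = (1/23)·1 + (1/23)·2 + (4/23)·3 + (8/23)·4 + (9/23)·5
     = 4

4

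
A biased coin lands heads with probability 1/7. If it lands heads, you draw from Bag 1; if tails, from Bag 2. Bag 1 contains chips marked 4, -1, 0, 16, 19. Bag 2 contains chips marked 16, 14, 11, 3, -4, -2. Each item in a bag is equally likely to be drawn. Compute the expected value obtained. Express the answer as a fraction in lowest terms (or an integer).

228/35

E[X | Bag 1] = (4 − 1 + 0 + 16 + 19)/5 = 38/5
E[X | Bag 2] = (16 + 14 + 11 + 3 − 4 − 2)/6 = 19/3
E[X] = (1/7)·38/5 + (6/7)·19/3 = 228/35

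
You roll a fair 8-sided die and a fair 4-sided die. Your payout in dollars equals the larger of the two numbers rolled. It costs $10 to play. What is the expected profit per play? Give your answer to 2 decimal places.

Distribution of the larger of the two numbers rolled: 1 w.p. 1/32, 2 w.p. 3/32, 3 w.p. 5/32, 4 w.p. 7/32, 5 w.p. 1/8, 6 w.p. 1/8, …
E[payout] = (1/32)·1 + (3/32)·2 + (5/32)·3 + (7/32)·4 + (1/8)·5 + (1/8)·6 + (1/8)·7 + (1/8)·8 = 77/16
Expected profit = 77/16 − 10 = -83/16 ≈ -$5.19

-$5.19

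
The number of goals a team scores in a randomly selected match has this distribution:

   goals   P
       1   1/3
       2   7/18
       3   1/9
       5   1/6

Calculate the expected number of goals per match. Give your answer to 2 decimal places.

2.28

E[X] = (1/3)·1 + (7/18)·2 + (1/9)·3 + (1/6)·5
     = 41/18 ≈ 2.28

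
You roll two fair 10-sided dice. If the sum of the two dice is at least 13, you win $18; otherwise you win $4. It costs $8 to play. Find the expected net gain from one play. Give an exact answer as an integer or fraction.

26/25 dollars

E[payout] = (16/25)·4 + (9/25)·18 = 226/25
Expected profit = 226/25 − 8 = 26/25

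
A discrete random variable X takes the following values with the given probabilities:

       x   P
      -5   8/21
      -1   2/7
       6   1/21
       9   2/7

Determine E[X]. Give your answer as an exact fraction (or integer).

E[X] = (8/21)·(-5) + (2/7)·(-1) + (1/21)·6 + (2/7)·9
     = 2/3

2/3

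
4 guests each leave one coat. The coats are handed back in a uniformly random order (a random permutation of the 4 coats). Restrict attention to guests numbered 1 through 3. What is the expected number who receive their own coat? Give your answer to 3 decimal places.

0.750

Let Xᵢ = 1 if person i gets their own coat. For each i, P(Xᵢ=1) = 1/4.
By linearity of expectation, E[X₁+…+X_3] = 3·(1/4) = 3/4.
≈ 0.750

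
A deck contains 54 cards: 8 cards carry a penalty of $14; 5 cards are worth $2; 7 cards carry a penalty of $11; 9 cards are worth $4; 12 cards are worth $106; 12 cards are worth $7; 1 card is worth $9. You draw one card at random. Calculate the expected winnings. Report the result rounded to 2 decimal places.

$22.63

E[payout] = (8/54)·(-14) + (5/54)·2 + (7/54)·(-11) + (9/54)·4 + (12/54)·106 + (12/54)·7 + (1/54)·9 = 611/27
≈ $22.63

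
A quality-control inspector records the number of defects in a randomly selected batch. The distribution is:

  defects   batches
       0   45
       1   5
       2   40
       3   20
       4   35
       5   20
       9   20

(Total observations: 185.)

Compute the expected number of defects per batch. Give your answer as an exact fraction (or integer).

Total = 185, so P(defects=0) = 45/185, etc.
E[X] = (9/37)·0 + (1/37)·1 + (8/37)·2 + (4/37)·3 + (7/37)·4 + (4/37)·5 + (4/37)·9
     = 113/37

113/37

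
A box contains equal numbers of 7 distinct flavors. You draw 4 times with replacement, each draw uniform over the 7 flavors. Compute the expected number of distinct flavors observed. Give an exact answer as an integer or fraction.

Let Xⱼ=1 if type j appears at least once. P(Xⱼ=1) = 1 − ((7−1)/7)^4 = 1105/2401.
E[#distinct] = 7·1105/2401 = 1105/343.

1105/343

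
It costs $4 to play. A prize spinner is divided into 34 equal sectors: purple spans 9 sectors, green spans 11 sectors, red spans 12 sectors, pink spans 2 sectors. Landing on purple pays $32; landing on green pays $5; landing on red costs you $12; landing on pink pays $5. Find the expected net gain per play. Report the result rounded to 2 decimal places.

E[payout] = (9/34)·32 + (11/34)·5 + (12/34)·(-12) + (2/34)·5 = 209/34
Expected profit = 209/34 − 4 = 73/34 ≈ $2.15

$2.15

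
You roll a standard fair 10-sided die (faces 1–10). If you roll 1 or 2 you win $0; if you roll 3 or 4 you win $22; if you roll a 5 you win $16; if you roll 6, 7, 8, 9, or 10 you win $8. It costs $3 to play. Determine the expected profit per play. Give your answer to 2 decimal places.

E[payout] = (1/5)·0 + (1/2)·8 + (1/10)·16 + (1/5)·22 = 10
Expected profit = 10 − 3 = 7 ≈ $7.00

$7.00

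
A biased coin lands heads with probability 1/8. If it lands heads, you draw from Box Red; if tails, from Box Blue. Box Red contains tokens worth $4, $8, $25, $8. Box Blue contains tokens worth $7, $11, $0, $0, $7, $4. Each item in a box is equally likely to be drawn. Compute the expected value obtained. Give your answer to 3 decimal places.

$5.635

E[X | Box Red] = (4 + 8 + 25 + 8)/4 = 45/4
E[X | Box Blue] = (7 + 11 + 0 + 0 + 7 + 4)/6 = 29/6
E[X] = (1/8)·45/4 + (7/8)·29/6 = 541/96 ≈ 5.635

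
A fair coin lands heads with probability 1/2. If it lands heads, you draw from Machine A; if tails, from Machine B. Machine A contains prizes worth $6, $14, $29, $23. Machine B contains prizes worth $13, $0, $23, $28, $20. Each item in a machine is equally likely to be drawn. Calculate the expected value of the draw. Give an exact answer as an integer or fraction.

E[X | Machine A] = (6 + 14 + 29 + 23)/4 = 18
E[X | Machine B] = (13 + 0 + 23 + 28 + 20)/5 = 84/5
E[X] = (1/2)·18 + (1/2)·84/5 = 87/5

87/5 dollars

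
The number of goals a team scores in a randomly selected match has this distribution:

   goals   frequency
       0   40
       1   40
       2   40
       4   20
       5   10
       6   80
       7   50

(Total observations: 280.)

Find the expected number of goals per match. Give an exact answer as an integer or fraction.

27/7

Total = 280, so P(goals=0) = 40/280, etc.
E[X] = (1/7)·0 + (1/7)·1 + (1/7)·2 + (1/14)·4 + (1/28)·5 + (2/7)·6 + (5/28)·7
     = 27/7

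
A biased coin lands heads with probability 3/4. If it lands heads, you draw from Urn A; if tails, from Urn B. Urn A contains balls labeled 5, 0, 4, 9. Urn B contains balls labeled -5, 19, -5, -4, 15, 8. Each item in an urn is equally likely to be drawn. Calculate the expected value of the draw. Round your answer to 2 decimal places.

4.54

E[X | Urn A] = (5 + 0 + 4 + 9)/4 = 9/2
E[X | Urn B] = (-5 + 19 − 5 − 4 + 15 + 8)/6 = 14/3
E[X] = (3/4)·9/2 + (1/4)·14/3 = 109/24 ≈ 4.54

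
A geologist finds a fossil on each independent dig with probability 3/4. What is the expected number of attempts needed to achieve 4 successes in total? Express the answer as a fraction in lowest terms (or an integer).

By linearity (sum of 4 independent geometric waits), E[trials] = 4/p = 4/(3/4) = 16/3.

16/3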